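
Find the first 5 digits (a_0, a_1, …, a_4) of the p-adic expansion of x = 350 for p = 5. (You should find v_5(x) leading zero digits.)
(a_0, …, a_4) = (0, 0, 4, 2, 0)

v_5(350) = 2, so a_0 = ... = a_1 = 0. Factor out: x = 5^2 · u with u = 14 a unit in ℤ_5. Expand u iteratively via a_{v+i} = u_i mod 5, u_{i+1} = (u_i − a_{v+i})/5:
  u_0 = 14;  a_2 = 4;  u_1 = (u_0 − 4)/5 = 2
  u_1 = 2;  a_3 = 2;  u_2 = (u_1 − 2)/5 = 0
  u_2 = 0;  a_4 = 0;  u_3 = (u_2 − 0)/5 = 0
Digits: (0, 0, 4, 2, 0).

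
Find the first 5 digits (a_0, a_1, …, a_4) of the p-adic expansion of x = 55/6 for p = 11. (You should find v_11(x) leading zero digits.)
(a_0, …, a_4) = (0, 10, 1, 9, 1)

v_11(55/6) = 1, so a_0 = ... = a_0 = 0. Factor out: x = 11^1 · u with u = 5/6 a unit in ℤ_11. Expand u iteratively via a_{v+i} = u_i mod 11, u_{i+1} = (u_i − a_{v+i})/11:
  u_0 = 5/6;  a_1 = 10;  u_1 = (u_0 − 10)/11 = -5/6
  u_1 = -5/6;  a_2 = 1;  u_2 = (u_1 − 1)/11 = -1/6
  u_2 = -1/6;  a_3 = 9;  u_3 = (u_2 − 9)/11 = -5/6
  u_3 = -5/6;  a_4 = 1;  u_4 = (u_3 − 1)/11 = -1/6
Digits: (0, 10, 1, 9, 1).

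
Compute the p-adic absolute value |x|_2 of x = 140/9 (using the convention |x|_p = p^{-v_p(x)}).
|140/9|_2 = 1/4

Step 1 — compute v_2(x) by factoring powers of 2 out of the numerator and denominator: v_2(140/9) = 2. Step 2 — apply |x|_p = p^{-v_p(x)} = 2^{-2} = 1/4.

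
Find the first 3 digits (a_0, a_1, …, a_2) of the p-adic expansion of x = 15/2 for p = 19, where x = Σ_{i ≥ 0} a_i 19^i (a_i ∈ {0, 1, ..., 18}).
(a_0, …, a_2) = (17, 9, 9)

v_19(15/2) = 0 (numerator and denominator both coprime to 19), so x ∈ ℤ_19^×. Compute digits iteratively via a_i = x_i mod 19, x_{i+1} = (x_i − a_i)/19, with x_0 = x:
  x_0 = 15/2;  a_0 = 17;  x_1 = (x_0 − 17)/19 = -1/2
  x_1 = -1/2;  a_1 = 9;  x_2 = (x_1 − 9)/19 = -1/2
  x_2 = -1/2;  a_2 = 9;  x_3 = (x_2 − 9)/19 = -1/2
Digits: (17, 9, 9).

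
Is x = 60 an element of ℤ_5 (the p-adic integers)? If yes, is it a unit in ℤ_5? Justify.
x ∈ ℤ_5 but not a unit; v_5(x) = 1 > 0

ℤ_5 = {x ∈ ℚ_5 : v_5(x) ≥ 0} and ℤ_5^× = {x ∈ ℤ_5 : v_5(x) = 0}. Here v_5(60) = v_5(num) − v_5(den) = 1; compare against these criteria.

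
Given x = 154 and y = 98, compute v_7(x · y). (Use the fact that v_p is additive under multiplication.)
v_7(15092) = 3

v_p(x) = 1 (factor: 154 = 7^1 · 22); v_p(y) = 2 (factor: 98 = 7^2 · 2). Additivity: v_p(xy) = v_p(x) + v_p(y) = 1 + 2 = 3. (Direct check: xy = 15092 = 7^3 · (44).)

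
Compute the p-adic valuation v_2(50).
v_2(50) = 1

v_2(n) is the largest exponent k such that 2^k divides n. Factor out: 50 = 2^1 · 25. (Sign doesn't affect v_p.) So v_2(50) = 1.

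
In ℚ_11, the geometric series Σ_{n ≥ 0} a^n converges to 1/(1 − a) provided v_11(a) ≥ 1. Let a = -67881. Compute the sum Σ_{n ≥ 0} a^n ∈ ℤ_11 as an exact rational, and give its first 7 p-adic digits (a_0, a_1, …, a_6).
Σ a^n = 1/(1 − a) = 1/67882;  first 7 digits = (1, 0, 0, 4, 6, 10, 4)

v_11(a) = 3 ≥ 1, so the series converges in ℤ_11 to 1/(1 − a) = 1/(1 − (-67881)) = 1/67882. Expand this rational in ℤ_11: compute digits iteratively via d_i = x_i mod 11, x_{i+1} = (x_i − d_i)/11. The first 7 digits are (1, 0, 0, 4, 6, 10, 4).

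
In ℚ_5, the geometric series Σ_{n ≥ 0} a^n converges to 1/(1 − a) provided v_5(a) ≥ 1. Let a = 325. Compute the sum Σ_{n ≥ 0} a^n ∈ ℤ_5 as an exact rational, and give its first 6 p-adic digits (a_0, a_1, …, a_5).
Σ a^n = 1/(1 − a) = -1/324;  first 6 digits = (1, 0, 3, 2, 4, 3)

v_5(a) = 2 ≥ 1, so the series converges in ℤ_5 to 1/(1 − a) = 1/(1 − 325) = -1/324. Expand this rational in ℤ_5: compute digits iteratively via d_i = x_i mod 5, x_{i+1} = (x_i − d_i)/5. The first 6 digits are (1, 0, 3, 2, 4, 3).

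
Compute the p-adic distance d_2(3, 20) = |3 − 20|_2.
d_2(3, 20) = 1

Step 1 — x − y = 3 − 20 = -17. Step 2 — v_2(-17) = 0 (factor: -17 = −(2^0 · 17); the sign does not affect v_p). Step 3 — |x − y|_2 = 2^{0} = 1.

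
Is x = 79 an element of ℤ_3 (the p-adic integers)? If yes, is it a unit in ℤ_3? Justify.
x ∈ ℤ_3^× (unit); v_3(x) = 0

ℤ_3 = {x ∈ ℚ_3 : v_3(x) ≥ 0} and ℤ_3^× = {x ∈ ℤ_3 : v_3(x) = 0}. Here v_3(79) = v_3(num) − v_3(den) = 0; compare against these criteria.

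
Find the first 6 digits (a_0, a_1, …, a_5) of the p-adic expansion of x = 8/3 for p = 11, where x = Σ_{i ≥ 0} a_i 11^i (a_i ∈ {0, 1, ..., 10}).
(a_0, …, a_5) = (10, 3, 7, 3, 7, 3)

v_11(8/3) = 0 (numerator and denominator both coprime to 11), so x ∈ ℤ_11^×. Compute digits iteratively via a_i = x_i mod 11, x_{i+1} = (x_i − a_i)/11, with x_0 = x:
  x_0 = 8/3;  a_0 = 10;  x_1 = (x_0 − 10)/11 = -2/3
  x_1 = -2/3;  a_1 = 3;  x_2 = (x_1 − 3)/11 = -1/3
  x_2 = -1/3;  a_2 = 7;  x_3 = (x_2 − 7)/11 = -2/3
  x_3 = -2/3;  a_3 = 3;  x_4 = (x_3 − 3)/11 = -1/3
  x_4 = -1/3;  a_4 = 7;  x_5 = (x_4 − 7)/11 = -2/3
  x_5 = -2/3;  a_5 = 3;  x_6 = (x_5 − 3)/11 = -1/3
Digits: (10, 3, 7, 3, 7, 3).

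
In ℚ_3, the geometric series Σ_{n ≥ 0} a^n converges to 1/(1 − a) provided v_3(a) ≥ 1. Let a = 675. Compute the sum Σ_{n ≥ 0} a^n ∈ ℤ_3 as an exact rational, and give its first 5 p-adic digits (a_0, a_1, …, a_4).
Σ a^n = 1/(1 − a) = -1/674;  first 5 digits = (1, 0, 0, 1, 2)

v_3(a) = 3 ≥ 1, so the series converges in ℤ_3 to 1/(1 − a) = 1/(1 − 675) = -1/674. Expand this rational in ℤ_3: compute digits iteratively via d_i = x_i mod 3, x_{i+1} = (x_i − d_i)/3. The first 5 digits are (1, 0, 0, 1, 2).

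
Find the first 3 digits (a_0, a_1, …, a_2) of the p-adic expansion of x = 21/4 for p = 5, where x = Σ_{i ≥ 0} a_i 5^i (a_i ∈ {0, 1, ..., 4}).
(a_0, …, a_2) = (4, 4, 3)

v_5(21/4) = 0 (numerator and denominator both coprime to 5), so x ∈ ℤ_5^×. Compute digits iteratively via a_i = x_i mod 5, x_{i+1} = (x_i − a_i)/5, with x_0 = x:
  x_0 = 21/4;  a_0 = 4;  x_1 = (x_0 − 4)/5 = 1/4
  x_1 = 1/4;  a_1 = 4;  x_2 = (x_1 − 4)/5 = -3/4
  x_2 = -3/4;  a_2 = 3;  x_3 = (x_2 − 3)/5 = -3/4
Digits: (4, 4, 3).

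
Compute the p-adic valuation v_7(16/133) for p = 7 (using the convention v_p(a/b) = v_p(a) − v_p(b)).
v_7(16/133) = -1

Factor powers of 7 from the numerator and denominator of the reduced fraction: 16 = 7^0 · 16 and 133 = 7^1 · 19. Apply v_p(a/b) = v_p(a) − v_p(b): v_7(16/133) = 0 − 1 = -1.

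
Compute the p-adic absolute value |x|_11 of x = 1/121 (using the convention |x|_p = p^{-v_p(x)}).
|1/121|_11 = 121

Step 1 — compute v_11(x) by factoring powers of 11 out of the numerator and denominator: v_11(1/121) = -2. Step 2 — apply |x|_p = p^{-v_p(x)} = 11^{2} = 121.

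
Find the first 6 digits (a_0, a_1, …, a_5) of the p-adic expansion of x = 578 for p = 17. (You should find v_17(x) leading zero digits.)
(a_0, …, a_5) = (0, 0, 2, 0, 0, 0)

v_17(578) = 2, so a_0 = ... = a_1 = 0. Factor out: x = 17^2 · u with u = 2 a unit in ℤ_17. Expand u iteratively via a_{v+i} = u_i mod 17, u_{i+1} = (u_i − a_{v+i})/17:
  u_0 = 2;  a_2 = 2;  u_1 = (u_0 − 2)/17 = 0
  u_1 = 0;  a_3 = 0;  u_2 = (u_1 − 0)/17 = 0
  u_2 = 0;  a_4 = 0;  u_3 = (u_2 − 0)/17 = 0
  u_3 = 0;  a_5 = 0;  u_4 = (u_3 − 0)/17 = 0
Digits: (0, 0, 2, 0, 0, 0).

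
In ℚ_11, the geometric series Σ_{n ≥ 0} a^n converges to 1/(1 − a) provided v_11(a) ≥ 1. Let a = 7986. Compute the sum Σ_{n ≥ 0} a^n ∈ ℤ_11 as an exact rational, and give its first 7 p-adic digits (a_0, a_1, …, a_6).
Σ a^n = 1/(1 − a) = -1/7985;  first 7 digits = (1, 0, 0, 6, 0, 0, 3)

v_11(a) = 3 ≥ 1, so the series converges in ℤ_11 to 1/(1 − a) = 1/(1 − 7986) = -1/7985. Expand this rational in ℤ_11: compute digits iteratively via d_i = x_i mod 11, x_{i+1} = (x_i − d_i)/11. The first 7 digits are (1, 0, 0, 6, 0, 0, 3).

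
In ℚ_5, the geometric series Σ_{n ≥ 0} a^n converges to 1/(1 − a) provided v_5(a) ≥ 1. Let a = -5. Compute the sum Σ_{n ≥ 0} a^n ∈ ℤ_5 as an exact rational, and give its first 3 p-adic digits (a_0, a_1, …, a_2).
Σ a^n = 1/(1 − a) = 1/6;  first 3 digits = (1, 4, 0)

v_5(a) = 1 ≥ 1, so the series converges in ℤ_5 to 1/(1 − a) = 1/(1 − (-5)) = 1/6. Expand this rational in ℤ_5: compute digits iteratively via d_i = x_i mod 5, x_{i+1} = (x_i − d_i)/5. The first 3 digits are (1, 4, 0).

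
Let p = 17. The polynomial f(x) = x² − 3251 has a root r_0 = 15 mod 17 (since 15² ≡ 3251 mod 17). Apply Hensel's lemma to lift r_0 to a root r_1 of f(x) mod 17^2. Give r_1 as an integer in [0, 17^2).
r_1 = 270 (mod 289)

Hensel's recurrence: r_{i+1} = r_i − f(r_i)·(f′(r_i))^{-1} mod 17^{i+2}, with f′(x) = 2x. Iterate:
  r_0 = 15 (mod 17)
  r_1 = 270 (mod 289)
Final: r_1 = 270, and one checks f(r_1) ≡ 0 mod 17^2.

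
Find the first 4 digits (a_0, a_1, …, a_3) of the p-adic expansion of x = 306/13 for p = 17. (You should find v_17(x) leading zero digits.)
(a_0, …, a_3) = (0, 4, 9, 6)

v_17(306/13) = 1, so a_0 = ... = a_0 = 0. Factor out: x = 17^1 · u with u = 18/13 a unit in ℤ_17. Expand u iteratively via a_{v+i} = u_i mod 17, u_{i+1} = (u_i − a_{v+i})/17:
  u_0 = 18/13;  a_1 = 4;  u_1 = (u_0 − 4)/17 = -2/13
  u_1 = -2/13;  a_2 = 9;  u_2 = (u_1 − 9)/17 = -7/13
  u_2 = -7/13;  a_3 = 6;  u_3 = (u_2 − 6)/17 = -5/13
Digits: (0, 4, 9, 6).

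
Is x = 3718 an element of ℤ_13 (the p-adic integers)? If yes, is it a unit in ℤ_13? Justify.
x ∈ ℤ_13 but not a unit; v_13(x) = 2 > 0

ℤ_13 = {x ∈ ℚ_13 : v_13(x) ≥ 0} and ℤ_13^× = {x ∈ ℤ_13 : v_13(x) = 0}. Here v_13(3718) = v_13(num) − v_13(den) = 2; compare against these criteria.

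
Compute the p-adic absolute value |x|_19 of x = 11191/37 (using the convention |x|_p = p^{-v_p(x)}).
|11191/37|_19 = 1/361

Step 1 — compute v_19(x) by factoring powers of 19 out of the numerator and denominator: v_19(11191/37) = 2. Step 2 — apply |x|_p = p^{-v_p(x)} = 19^{-2} = 1/361.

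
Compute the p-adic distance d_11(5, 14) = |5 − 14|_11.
d_11(5, 14) = 1

Step 1 — x − y = 5 − 14 = -9. Step 2 — v_11(-9) = 0 (factor: -9 = −(11^0 · 9); the sign does not affect v_p). Step 3 — |x − y|_11 = 11^{0} = 1.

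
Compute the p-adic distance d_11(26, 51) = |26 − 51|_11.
d_11(26, 51) = 1

Step 1 — x − y = 26 − 51 = -25. Step 2 — v_11(-25) = 0 (factor: -25 = −(11^0 · 25); the sign does not affect v_p). Step 3 — |x − y|_11 = 11^{0} = 1.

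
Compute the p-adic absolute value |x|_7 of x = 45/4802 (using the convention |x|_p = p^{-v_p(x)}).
|45/4802|_7 = 2401

Step 1 — compute v_7(x) by factoring powers of 7 out of the numerator and denominator: v_7(45/4802) = -4. Step 2 — apply |x|_p = p^{-v_p(x)} = 7^{4} = 2401.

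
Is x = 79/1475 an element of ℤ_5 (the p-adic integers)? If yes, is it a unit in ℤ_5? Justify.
x ∉ ℤ_5 (v_5(x) = -2 < 0)

ℤ_5 = {x ∈ ℚ_5 : v_5(x) ≥ 0} and ℤ_5^× = {x ∈ ℤ_5 : v_5(x) = 0}. Here v_5(79/1475) = v_5(num) − v_5(den) = -2; compare against these criteria.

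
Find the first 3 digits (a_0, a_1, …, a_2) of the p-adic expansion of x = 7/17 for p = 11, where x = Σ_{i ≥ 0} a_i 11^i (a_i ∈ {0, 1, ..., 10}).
(a_0, …, a_2) = (3, 3, 1)

v_11(7/17) = 0 (numerator and denominator both coprime to 11), so x ∈ ℤ_11^×. Compute digits iteratively via a_i = x_i mod 11, x_{i+1} = (x_i − a_i)/11, with x_0 = x:
  x_0 = 7/17;  a_0 = 3;  x_1 = (x_0 − 3)/11 = -4/17
  x_1 = -4/17;  a_1 = 3;  x_2 = (x_1 − 3)/11 = -5/17
  x_2 = -5/17;  a_2 = 1;  x_3 = (x_2 − 1)/11 = -2/17
Digits: (3, 3, 1).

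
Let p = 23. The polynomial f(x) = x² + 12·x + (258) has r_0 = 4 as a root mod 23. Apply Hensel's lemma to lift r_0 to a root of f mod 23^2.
r_1 = 464 (mod 529)

Hensel: r_{i+1} = r_i − f(r_i)·(f′(r_i))^{-1} mod 23^{i+2}, f′(x) = 2x + 12. Iterate:
  r_0 = 4 (mod 23)
  r_1 = 464 (mod 529)
Final: r = 464 satisfies f(r) ≡ 0 mod 23^2.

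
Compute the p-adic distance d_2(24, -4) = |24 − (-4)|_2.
d_2(24, -4) = 1/4

Step 1 — x − y = 24 − (-4) = 28. Step 2 — v_2(28) = 2 (factor: 28 = (2^2 · 7); the sign does not affect v_p). Step 3 — |x − y|_2 = 2^{-2} = 1/4.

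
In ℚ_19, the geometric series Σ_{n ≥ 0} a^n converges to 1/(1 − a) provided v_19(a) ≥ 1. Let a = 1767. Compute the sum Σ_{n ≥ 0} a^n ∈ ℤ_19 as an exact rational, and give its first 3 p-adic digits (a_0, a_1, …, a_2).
Σ a^n = 1/(1 − a) = -1/1766;  first 3 digits = (1, 17, 8)

v_19(a) = 1 ≥ 1, so the series converges in ℤ_19 to 1/(1 − a) = 1/(1 − 1767) = -1/1766. Expand this rational in ℤ_19: compute digits iteratively via d_i = x_i mod 19, x_{i+1} = (x_i − d_i)/19. The first 3 digits are (1, 17, 8).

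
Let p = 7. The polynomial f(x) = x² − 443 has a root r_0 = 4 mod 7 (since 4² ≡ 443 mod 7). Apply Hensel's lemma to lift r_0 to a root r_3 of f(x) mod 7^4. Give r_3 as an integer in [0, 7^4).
r_3 = 333 (mod 2401)

Hensel's recurrence: r_{i+1} = r_i − f(r_i)·(f′(r_i))^{-1} mod 7^{i+2}, with f′(x) = 2x. Iterate:
  r_0 = 4 (mod 7)
  r_1 = 39 (mod 49)
  r_2 = 333 (mod 343)
  r_3 = 333 (mod 2401)
Final: r_3 = 333, and one checks f(r_3) ≡ 0 mod 7^4.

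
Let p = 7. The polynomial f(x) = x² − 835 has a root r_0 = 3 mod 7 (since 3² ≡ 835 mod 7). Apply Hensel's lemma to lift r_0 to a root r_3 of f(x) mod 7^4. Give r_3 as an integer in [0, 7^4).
r_3 = 647 (mod 2401)

Hensel's recurrence: r_{i+1} = r_i − f(r_i)·(f′(r_i))^{-1} mod 7^{i+2}, with f′(x) = 2x. Iterate:
  r_0 = 3 (mod 7)
  r_1 = 10 (mod 49)
  r_2 = 304 (mod 343)
  r_3 = 647 (mod 2401)
Final: r_3 = 647, and one checks f(r_3) ≡ 0 mod 7^4.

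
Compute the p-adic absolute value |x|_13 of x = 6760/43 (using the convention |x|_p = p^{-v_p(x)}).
|6760/43|_13 = 1/169

Step 1 — compute v_13(x) by factoring powers of 13 out of the numerator and denominator: v_13(6760/43) = 2. Step 2 — apply |x|_p = p^{-v_p(x)} = 13^{-2} = 1/169.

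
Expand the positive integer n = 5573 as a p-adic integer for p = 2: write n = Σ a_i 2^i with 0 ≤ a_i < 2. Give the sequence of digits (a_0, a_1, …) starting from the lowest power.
(a_0, a_1, …) = (1, 0, 1, 0, 0, 0, 1, 1, 1, 0, 1, 0, 1)

Repeated division by 2 gives the digits low-to-high: 5573 = 1 + 1·2^2 + 1·2^6 + 1·2^7 + 1·2^8 + 1·2^10 + 1·2^12. Digit sequence: (1, 0, 1, 0, 0, 0, 1, 1, 1, 0, 1, 0, 1).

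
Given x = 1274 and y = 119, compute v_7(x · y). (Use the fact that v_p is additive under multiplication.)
v_7(151606) = 3

v_p(x) = 2 (factor: 1274 = 7^2 · 26); v_p(y) = 1 (factor: 119 = 7^1 · 17). Additivity: v_p(xy) = v_p(x) + v_p(y) = 2 + 1 = 3. (Direct check: xy = 151606 = 7^3 · (442).)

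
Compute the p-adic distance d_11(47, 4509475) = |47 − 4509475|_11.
d_11(47, 4509475) = 1/161051

Step 1 — x − y = 47 − 4509475 = -4509428. Step 2 — v_11(-4509428) = 5 (factor: -4509428 = −(11^5 · 28); the sign does not affect v_p). Step 3 — |x − y|_11 = 11^{-5} = 1/161051.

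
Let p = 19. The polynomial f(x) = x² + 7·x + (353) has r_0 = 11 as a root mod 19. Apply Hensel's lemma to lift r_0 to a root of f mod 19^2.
r_1 = 353 (mod 361)

Hensel: r_{i+1} = r_i − f(r_i)·(f′(r_i))^{-1} mod 19^{i+2}, f′(x) = 2x + 7. Iterate:
  r_0 = 11 (mod 19)
  r_1 = 353 (mod 361)
Final: r = 353 satisfies f(r) ≡ 0 mod 19^2.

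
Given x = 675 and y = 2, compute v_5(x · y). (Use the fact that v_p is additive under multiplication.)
v_5(1350) = 2

v_p(x) = 2 (factor: 675 = 5^2 · 27); v_p(y) = 0 (factor: 2 = 5^0 · 2). Additivity: v_p(xy) = v_p(x) + v_p(y) = 2 + 0 = 2. (Direct check: xy = 1350 = 5^2 · (54).)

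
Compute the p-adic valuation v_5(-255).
v_5(-255) = 1

v_5(n) is the largest exponent k such that 5^k divides n. Factor out: -255 = -5^1 · 51. (Sign doesn't affect v_p.) So v_5(-255) = 1.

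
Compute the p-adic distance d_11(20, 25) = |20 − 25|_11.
d_11(20, 25) = 1

Step 1 — x − y = 20 − 25 = -5. Step 2 — v_11(-5) = 0 (factor: -5 = −(11^0 · 5); the sign does not affect v_p). Step 3 — |x − y|_11 = 11^{0} = 1.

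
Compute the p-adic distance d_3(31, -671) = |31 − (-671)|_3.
d_3(31, -671) = 1/27

Step 1 — x − y = 31 − (-671) = 702. Step 2 — v_3(702) = 3 (factor: 702 = (3^3 · 26); the sign does not affect v_p). Step 3 — |x − y|_3 = 3^{-3} = 1/27.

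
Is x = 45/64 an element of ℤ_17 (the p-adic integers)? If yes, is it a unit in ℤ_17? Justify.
x ∈ ℤ_17^× (unit); v_17(x) = 0

ℤ_17 = {x ∈ ℚ_17 : v_17(x) ≥ 0} and ℤ_17^× = {x ∈ ℤ_17 : v_17(x) = 0}. Here v_17(45/64) = v_17(num) − v_17(den) = 0; compare against these criteria.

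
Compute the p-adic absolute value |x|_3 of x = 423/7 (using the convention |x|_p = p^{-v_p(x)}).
|423/7|_3 = 1/9

Step 1 — compute v_3(x) by factoring powers of 3 out of the numerator and denominator: v_3(423/7) = 2. Step 2 — apply |x|_p = p^{-v_p(x)} = 3^{-2} = 1/9.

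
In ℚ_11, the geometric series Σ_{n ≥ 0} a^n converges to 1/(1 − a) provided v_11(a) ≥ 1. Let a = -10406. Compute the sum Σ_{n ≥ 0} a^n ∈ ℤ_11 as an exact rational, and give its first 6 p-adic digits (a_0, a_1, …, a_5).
Σ a^n = 1/(1 − a) = 1/10407;  first 6 digits = (1, 0, 2, 3, 3, 1)

v_11(a) = 2 ≥ 1, so the series converges in ℤ_11 to 1/(1 − a) = 1/(1 − (-10406)) = 1/10407. Expand this rational in ℤ_11: compute digits iteratively via d_i = x_i mod 11, x_{i+1} = (x_i − d_i)/11. The first 6 digits are (1, 0, 2, 3, 3, 1).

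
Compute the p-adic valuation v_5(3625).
v_5(3625) = 3

v_5(n) is the largest exponent k such that 5^k divides n. Factor out: 3625 = 5^3 · 29. (Sign doesn't affect v_p.) So v_5(3625) = 3.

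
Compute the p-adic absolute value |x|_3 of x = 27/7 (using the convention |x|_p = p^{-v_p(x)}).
|27/7|_3 = 1/27

Step 1 — compute v_3(x) by factoring powers of 3 out of the numerator and denominator: v_3(27/7) = 3. Step 2 — apply |x|_p = p^{-v_p(x)} = 3^{-3} = 1/27.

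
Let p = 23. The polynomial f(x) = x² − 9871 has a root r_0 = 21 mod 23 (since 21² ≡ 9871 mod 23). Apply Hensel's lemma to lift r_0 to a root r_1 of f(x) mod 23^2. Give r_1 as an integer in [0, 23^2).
r_1 = 44 (mod 529)

Hensel's recurrence: r_{i+1} = r_i − f(r_i)·(f′(r_i))^{-1} mod 23^{i+2}, with f′(x) = 2x. Iterate:
  r_0 = 21 (mod 23)
  r_1 = 44 (mod 529)
Final: r_1 = 44, and one checks f(r_1) ≡ 0 mod 23^2.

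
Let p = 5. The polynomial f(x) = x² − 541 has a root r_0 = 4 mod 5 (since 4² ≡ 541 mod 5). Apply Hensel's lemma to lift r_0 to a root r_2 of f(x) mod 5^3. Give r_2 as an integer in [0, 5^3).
r_2 = 54 (mod 125)

Hensel's recurrence: r_{i+1} = r_i − f(r_i)·(f′(r_i))^{-1} mod 5^{i+2}, with f′(x) = 2x. Iterate:
  r_0 = 4 (mod 5)
  r_1 = 4 (mod 25)
  r_2 = 54 (mod 125)
Final: r_2 = 54, and one checks f(r_2) ≡ 0 mod 5^3.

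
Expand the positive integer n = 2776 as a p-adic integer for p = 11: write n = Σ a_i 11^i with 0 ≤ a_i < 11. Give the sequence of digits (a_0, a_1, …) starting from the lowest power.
(a_0, a_1, …) = (4, 10, 0, 2)

Repeated division by 11 gives the digits low-to-high: 2776 = 4 + 10·11^1 + 2·11^3. Digit sequence: (4, 10, 0, 2).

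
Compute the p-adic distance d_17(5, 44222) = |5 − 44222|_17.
d_17(5, 44222) = 1/4913

Step 1 — x − y = 5 − 44222 = -44217. Step 2 — v_17(-44217) = 3 (factor: -44217 = −(17^3 · 9); the sign does not affect v_p). Step 3 — |x − y|_17 = 17^{-3} = 1/4913.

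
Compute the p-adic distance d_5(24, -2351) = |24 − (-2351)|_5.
d_5(24, -2351) = 1/125

Step 1 — x − y = 24 − (-2351) = 2375. Step 2 — v_5(2375) = 3 (factor: 2375 = (5^3 · 19); the sign does not affect v_p). Step 3 — |x − y|_5 = 5^{-3} = 1/125.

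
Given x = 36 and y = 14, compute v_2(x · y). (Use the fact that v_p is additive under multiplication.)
v_2(504) = 3

v_p(x) = 2 (factor: 36 = 2^2 · 9); v_p(y) = 1 (factor: 14 = 2^1 · 7). Additivity: v_p(xy) = v_p(x) + v_p(y) = 2 + 1 = 3. (Direct check: xy = 504 = 2^3 · (63).)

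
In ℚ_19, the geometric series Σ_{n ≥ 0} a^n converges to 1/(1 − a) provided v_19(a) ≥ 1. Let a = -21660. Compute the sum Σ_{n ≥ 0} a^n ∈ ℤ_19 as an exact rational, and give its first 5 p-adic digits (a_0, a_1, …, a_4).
Σ a^n = 1/(1 − a) = 1/21661;  first 5 digits = (1, 0, 16, 15, 8)

v_19(a) = 2 ≥ 1, so the series converges in ℤ_19 to 1/(1 − a) = 1/(1 − (-21660)) = 1/21661. Expand this rational in ℤ_19: compute digits iteratively via d_i = x_i mod 19, x_{i+1} = (x_i − d_i)/19. The first 5 digits are (1, 0, 16, 15, 8).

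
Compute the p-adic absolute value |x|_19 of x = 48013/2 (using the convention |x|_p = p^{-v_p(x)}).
|48013/2|_19 = 1/6859

Step 1 — compute v_19(x) by factoring powers of 19 out of the numerator and denominator: v_19(48013/2) = 3. Step 2 — apply |x|_p = p^{-v_p(x)} = 19^{-3} = 1/6859.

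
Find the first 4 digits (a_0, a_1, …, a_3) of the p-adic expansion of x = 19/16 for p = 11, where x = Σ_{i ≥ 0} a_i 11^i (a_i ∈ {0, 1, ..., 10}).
(a_0, …, a_3) = (6, 3, 10, 8)

v_11(19/16) = 0 (numerator and denominator both coprime to 11), so x ∈ ℤ_11^×. Compute digits iteratively via a_i = x_i mod 11, x_{i+1} = (x_i − a_i)/11, with x_0 = x:
  x_0 = 19/16;  a_0 = 6;  x_1 = (x_0 − 6)/11 = -7/16
  x_1 = -7/16;  a_1 = 3;  x_2 = (x_1 − 3)/11 = -5/16
  x_2 = -5/16;  a_2 = 10;  x_3 = (x_2 − 10)/11 = -15/16
  x_3 = -15/16;  a_3 = 8;  x_4 = (x_3 − 8)/11 = -13/16
Digits: (6, 3, 10, 8).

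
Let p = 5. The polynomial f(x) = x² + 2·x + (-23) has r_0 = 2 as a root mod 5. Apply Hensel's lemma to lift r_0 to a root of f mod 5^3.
r_2 = 92 (mod 125)

Hensel: r_{i+1} = r_i − f(r_i)·(f′(r_i))^{-1} mod 5^{i+2}, f′(x) = 2x + 2. Iterate:
  r_0 = 2 (mod 5)
  r_1 = 17 (mod 25)
  r_2 = 92 (mod 125)
Final: r = 92 satisfies f(r) ≡ 0 mod 5^3.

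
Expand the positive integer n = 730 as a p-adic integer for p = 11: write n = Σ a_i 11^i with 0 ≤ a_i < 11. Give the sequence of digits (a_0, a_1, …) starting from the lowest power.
(a_0, a_1, …) = (4, 0, 6)

Repeated division by 11 gives the digits low-to-high: 730 = 4 + 6·11^2. Digit sequence: (4, 0, 6).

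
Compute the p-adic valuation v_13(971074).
v_13(971074) = 4

v_13(n) is the largest exponent k such that 13^k divides n. Factor out: 971074 = 13^4 · 34. (Sign doesn't affect v_p.) So v_13(971074) = 4.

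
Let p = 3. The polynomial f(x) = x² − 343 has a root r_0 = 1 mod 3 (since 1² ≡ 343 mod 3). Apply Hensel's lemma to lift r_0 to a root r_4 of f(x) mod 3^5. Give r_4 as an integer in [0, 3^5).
r_4 = 10 (mod 243)

Hensel's recurrence: r_{i+1} = r_i − f(r_i)·(f′(r_i))^{-1} mod 3^{i+2}, with f′(x) = 2x. Iterate:
  r_0 = 1 (mod 3)
  r_1 = 1 (mod 9)
  r_2 = 10 (mod 27)
  r_3 = 10 (mod 81)
  r_4 = 10 (mod 243)
Final: r_4 = 10, and one checks f(r_4) ≡ 0 mod 3^5.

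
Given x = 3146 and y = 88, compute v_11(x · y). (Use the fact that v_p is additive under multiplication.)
v_11(276848) = 3

v_p(x) = 2 (factor: 3146 = 11^2 · 26); v_p(y) = 1 (factor: 88 = 11^1 · 8). Additivity: v_p(xy) = v_p(x) + v_p(y) = 2 + 1 = 3. (Direct check: xy = 276848 = 11^3 · (208).)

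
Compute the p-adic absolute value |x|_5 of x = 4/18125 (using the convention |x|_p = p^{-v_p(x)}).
|4/18125|_5 = 625

Step 1 — compute v_5(x) by factoring powers of 5 out of the numerator and denominator: v_5(4/18125) = -4. Step 2 — apply |x|_p = p^{-v_p(x)} = 5^{4} = 625.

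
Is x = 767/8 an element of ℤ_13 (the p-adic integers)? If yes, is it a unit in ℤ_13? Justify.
x ∈ ℤ_13 but not a unit; v_13(x) = 1 > 0

ℤ_13 = {x ∈ ℚ_13 : v_13(x) ≥ 0} and ℤ_13^× = {x ∈ ℤ_13 : v_13(x) = 0}. Here v_13(767/8) = v_13(num) − v_13(den) = 1; compare against these criteria.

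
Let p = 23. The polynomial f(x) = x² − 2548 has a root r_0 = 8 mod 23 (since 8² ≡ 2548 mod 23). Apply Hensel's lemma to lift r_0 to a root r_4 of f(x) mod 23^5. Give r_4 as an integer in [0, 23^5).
r_4 = 5799987 (mod 6436343)

Hensel's recurrence: r_{i+1} = r_i − f(r_i)·(f′(r_i))^{-1} mod 23^{i+2}, with f′(x) = 2x. Iterate:
  r_0 = 8 (mod 23)
  r_1 = 31 (mod 529)
  r_2 = 8495 (mod 12167)
  r_3 = 203167 (mod 279841)
  r_4 = 5799987 (mod 6436343)
Final: r_4 = 5799987, and one checks f(r_4) ≡ 0 mod 23^5.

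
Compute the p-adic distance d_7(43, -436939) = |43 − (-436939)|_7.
d_7(43, -436939) = 1/16807

Step 1 — x − y = 43 − (-436939) = 436982. Step 2 — v_7(436982) = 5 (factor: 436982 = (7^5 · 26); the sign does not affect v_p). Step 3 — |x − y|_7 = 7^{-5} = 1/16807.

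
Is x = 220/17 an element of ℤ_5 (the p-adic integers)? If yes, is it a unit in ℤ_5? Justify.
x ∈ ℤ_5 but not a unit; v_5(x) = 1 > 0

ℤ_5 = {x ∈ ℚ_5 : v_5(x) ≥ 0} and ℤ_5^× = {x ∈ ℤ_5 : v_5(x) = 0}. Here v_5(220/17) = v_5(num) − v_5(den) = 1; compare against these criteria.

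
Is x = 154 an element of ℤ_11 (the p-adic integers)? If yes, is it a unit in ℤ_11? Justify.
x ∈ ℤ_11 but not a unit; v_11(x) = 1 > 0

ℤ_11 = {x ∈ ℚ_11 : v_11(x) ≥ 0} and ℤ_11^× = {x ∈ ℤ_11 : v_11(x) = 0}. Here v_11(154) = v_11(num) − v_11(den) = 1; compare against these criteria.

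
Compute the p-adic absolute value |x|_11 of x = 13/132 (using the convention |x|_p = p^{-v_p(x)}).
|13/132|_11 = 11

Step 1 — compute v_11(x) by factoring powers of 11 out of the numerator and denominator: v_11(13/132) = -1. Step 2 — apply |x|_p = p^{-v_p(x)} = 11^{1} = 11.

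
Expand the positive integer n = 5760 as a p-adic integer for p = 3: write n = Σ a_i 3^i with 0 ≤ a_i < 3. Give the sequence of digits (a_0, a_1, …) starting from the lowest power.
(a_0, a_1, …) = (0, 0, 1, 0, 2, 2, 1, 2)

Repeated division by 3 gives the digits low-to-high: 5760 = 1·3^2 + 2·3^4 + 2·3^5 + 1·3^6 + 2·3^7. Digit sequence: (0, 0, 1, 0, 2, 2, 1, 2).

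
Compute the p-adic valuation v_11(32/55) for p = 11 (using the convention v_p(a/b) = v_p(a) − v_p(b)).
v_11(32/55) = -1

Factor powers of 11 from the numerator and denominator of the reduced fraction: 32 = 11^0 · 32 and 55 = 11^1 · 5. Apply v_p(a/b) = v_p(a) − v_p(b): v_11(32/55) = 0 − 1 = -1.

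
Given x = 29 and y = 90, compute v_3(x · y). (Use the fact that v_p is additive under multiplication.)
v_3(2610) = 2

v_p(x) = 0 (factor: 29 = 3^0 · 29); v_p(y) = 2 (factor: 90 = 3^2 · 10). Additivity: v_p(xy) = v_p(x) + v_p(y) = 0 + 2 = 2. (Direct check: xy = 2610 = 3^2 · (290).)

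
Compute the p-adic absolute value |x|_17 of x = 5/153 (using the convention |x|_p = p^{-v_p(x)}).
|5/153|_17 = 17

Step 1 — compute v_17(x) by factoring powers of 17 out of the numerator and denominator: v_17(5/153) = -1. Step 2 — apply |x|_p = p^{-v_p(x)} = 17^{1} = 17.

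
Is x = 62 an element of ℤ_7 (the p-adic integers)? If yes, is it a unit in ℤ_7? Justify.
x ∈ ℤ_7^× (unit); v_7(x) = 0

ℤ_7 = {x ∈ ℚ_7 : v_7(x) ≥ 0} and ℤ_7^× = {x ∈ ℤ_7 : v_7(x) = 0}. Here v_7(62) = v_7(num) − v_7(den) = 0; compare against these criteria.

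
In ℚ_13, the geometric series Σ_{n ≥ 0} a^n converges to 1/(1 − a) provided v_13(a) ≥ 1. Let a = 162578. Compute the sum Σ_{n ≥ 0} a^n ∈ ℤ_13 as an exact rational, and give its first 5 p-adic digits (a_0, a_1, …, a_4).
Σ a^n = 1/(1 − a) = -1/162577;  first 5 digits = (1, 0, 0, 9, 5)

v_13(a) = 3 ≥ 1, so the series converges in ℤ_13 to 1/(1 − a) = 1/(1 − 162578) = -1/162577. Expand this rational in ℤ_13: compute digits iteratively via d_i = x_i mod 13, x_{i+1} = (x_i − d_i)/13. The first 5 digits are (1, 0, 0, 9, 5).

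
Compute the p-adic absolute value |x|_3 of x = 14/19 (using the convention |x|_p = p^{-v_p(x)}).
|14/19|_3 = 1

Step 1 — compute v_3(x) by factoring powers of 3 out of the numerator and denominator: v_3(14/19) = 0. Step 2 — apply |x|_p = p^{-v_p(x)} = 3^{0} = 1.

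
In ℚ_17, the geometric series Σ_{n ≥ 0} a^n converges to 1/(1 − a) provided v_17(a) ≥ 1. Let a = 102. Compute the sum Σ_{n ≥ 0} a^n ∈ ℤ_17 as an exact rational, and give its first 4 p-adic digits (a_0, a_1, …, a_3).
Σ a^n = 1/(1 − a) = -1/101;  first 4 digits = (1, 6, 2, 14)

v_17(a) = 1 ≥ 1, so the series converges in ℤ_17 to 1/(1 − a) = 1/(1 − 102) = -1/101. Expand this rational in ℤ_17: compute digits iteratively via d_i = x_i mod 17, x_{i+1} = (x_i − d_i)/17. The first 4 digits are (1, 6, 2, 14).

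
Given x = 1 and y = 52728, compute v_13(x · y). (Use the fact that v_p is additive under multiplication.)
v_13(52728) = 3

v_p(x) = 0 (factor: 1 = 13^0 · 1); v_p(y) = 3 (factor: 52728 = 13^3 · 24). Additivity: v_p(xy) = v_p(x) + v_p(y) = 0 + 3 = 3. (Direct check: xy = 52728 = 13^3 · (24).)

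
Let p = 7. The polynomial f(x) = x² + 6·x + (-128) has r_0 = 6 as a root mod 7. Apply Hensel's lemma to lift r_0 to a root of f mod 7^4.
r_3 = 951 (mod 2401)

Hensel: r_{i+1} = r_i − f(r_i)·(f′(r_i))^{-1} mod 7^{i+2}, f′(x) = 2x + 6. Iterate:
  r_0 = 6 (mod 7)
  r_1 = 20 (mod 49)
  r_2 = 265 (mod 343)
  r_3 = 951 (mod 2401)
Final: r = 951 satisfies f(r) ≡ 0 mod 7^4.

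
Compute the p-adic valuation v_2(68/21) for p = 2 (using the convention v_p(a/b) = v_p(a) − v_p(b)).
v_2(68/21) = 2

Factor powers of 2 from the numerator and denominator of the reduced fraction: 68 = 2^2 · 17 and 21 = 2^0 · 21. Apply v_p(a/b) = v_p(a) − v_p(b): v_2(68/21) = 2 − 0 = 2.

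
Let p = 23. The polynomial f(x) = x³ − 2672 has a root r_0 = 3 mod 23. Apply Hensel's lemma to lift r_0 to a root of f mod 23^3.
r_2 = 3706 (mod 12167)

Hensel: r_{i+1} = r_i − f(r_i)/f′(r_i) mod 23^{i+2}, where f′(x) = 3x². Iterate:
  r_0 = 3 (mod 23)
  r_1 = 3 (mod 529)
  r_2 = 3706 (mod 12167)
Final: r = 3706 with f(r) ≡ 0 mod 23^3.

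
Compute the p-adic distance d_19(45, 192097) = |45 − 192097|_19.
d_19(45, 192097) = 1/6859

Step 1 — x − y = 45 − 192097 = -192052. Step 2 — v_19(-192052) = 3 (factor: -192052 = −(19^3 · 28); the sign does not affect v_p). Step 3 — |x − y|_19 = 19^{-3} = 1/6859.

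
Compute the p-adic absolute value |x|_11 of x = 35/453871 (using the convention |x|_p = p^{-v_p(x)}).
|35/453871|_11 = 14641

Step 1 — compute v_11(x) by factoring powers of 11 out of the numerator and denominator: v_11(35/453871) = -4. Step 2 — apply |x|_p = p^{-v_p(x)} = 11^{4} = 14641.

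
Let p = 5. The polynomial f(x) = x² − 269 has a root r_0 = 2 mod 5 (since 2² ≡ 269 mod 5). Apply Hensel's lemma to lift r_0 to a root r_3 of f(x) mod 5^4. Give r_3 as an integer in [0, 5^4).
r_3 = 512 (mod 625)

Hensel's recurrence: r_{i+1} = r_i − f(r_i)·(f′(r_i))^{-1} mod 5^{i+2}, with f′(x) = 2x. Iterate:
  r_0 = 2 (mod 5)
  r_1 = 12 (mod 25)
  r_2 = 12 (mod 125)
  r_3 = 512 (mod 625)
Final: r_3 = 512, and one checks f(r_3) ≡ 0 mod 5^4.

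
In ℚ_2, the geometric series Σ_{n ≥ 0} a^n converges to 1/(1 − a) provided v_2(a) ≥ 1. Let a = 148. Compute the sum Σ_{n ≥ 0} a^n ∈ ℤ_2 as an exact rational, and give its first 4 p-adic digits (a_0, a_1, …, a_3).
Σ a^n = 1/(1 − a) = -1/147;  first 4 digits = (1, 0, 1, 0)

v_2(a) = 2 ≥ 1, so the series converges in ℤ_2 to 1/(1 − a) = 1/(1 − 148) = -1/147. Expand this rational in ℤ_2: compute digits iteratively via d_i = x_i mod 2, x_{i+1} = (x_i − d_i)/2. The first 4 digits are (1, 0, 1, 0).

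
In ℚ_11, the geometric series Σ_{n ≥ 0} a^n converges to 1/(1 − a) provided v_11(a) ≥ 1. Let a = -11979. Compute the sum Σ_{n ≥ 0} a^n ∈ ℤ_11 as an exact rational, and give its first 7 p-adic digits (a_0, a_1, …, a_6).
Σ a^n = 1/(1 − a) = 1/11980;  first 7 digits = (1, 0, 0, 2, 10, 10, 3)

v_11(a) = 3 ≥ 1, so the series converges in ℤ_11 to 1/(1 − a) = 1/(1 − (-11979)) = 1/11980. Expand this rational in ℤ_11: compute digits iteratively via d_i = x_i mod 11, x_{i+1} = (x_i − d_i)/11. The first 7 digits are (1, 0, 0, 2, 10, 10, 3).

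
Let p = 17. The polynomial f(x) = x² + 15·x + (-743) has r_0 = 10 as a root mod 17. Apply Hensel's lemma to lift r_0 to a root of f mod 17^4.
r_3 = 69863 (mod 83521)

Hensel: r_{i+1} = r_i − f(r_i)·(f′(r_i))^{-1} mod 17^{i+2}, f′(x) = 2x + 15. Iterate:
  r_0 = 10 (mod 17)
  r_1 = 214 (mod 289)
  r_2 = 1081 (mod 4913)
  r_3 = 69863 (mod 83521)
Final: r = 69863 satisfies f(r) ≡ 0 mod 17^4.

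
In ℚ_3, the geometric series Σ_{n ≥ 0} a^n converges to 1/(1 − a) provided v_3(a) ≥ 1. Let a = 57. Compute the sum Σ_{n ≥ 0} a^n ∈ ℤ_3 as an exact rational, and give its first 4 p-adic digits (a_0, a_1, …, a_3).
Σ a^n = 1/(1 − a) = -1/56;  first 4 digits = (1, 1, 1, 0)

v_3(a) = 1 ≥ 1, so the series converges in ℤ_3 to 1/(1 − a) = 1/(1 − 57) = -1/56. Expand this rational in ℤ_3: compute digits iteratively via d_i = x_i mod 3, x_{i+1} = (x_i − d_i)/3. The first 4 digits are (1, 1, 1, 0).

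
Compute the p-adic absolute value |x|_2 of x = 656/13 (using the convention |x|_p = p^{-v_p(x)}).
|656/13|_2 = 1/16

Step 1 — compute v_2(x) by factoring powers of 2 out of the numerator and denominator: v_2(656/13) = 4. Step 2 — apply |x|_p = p^{-v_p(x)} = 2^{-4} = 1/16.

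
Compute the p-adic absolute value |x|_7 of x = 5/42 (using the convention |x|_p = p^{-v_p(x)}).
|5/42|_7 = 7

Step 1 — compute v_7(x) by factoring powers of 7 out of the numerator and denominator: v_7(5/42) = -1. Step 2 — apply |x|_p = p^{-v_p(x)} = 7^{1} = 7.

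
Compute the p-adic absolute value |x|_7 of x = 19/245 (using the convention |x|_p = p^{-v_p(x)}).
|19/245|_7 = 49

Step 1 — compute v_7(x) by factoring powers of 7 out of the numerator and denominator: v_7(19/245) = -2. Step 2 — apply |x|_p = p^{-v_p(x)} = 7^{2} = 49.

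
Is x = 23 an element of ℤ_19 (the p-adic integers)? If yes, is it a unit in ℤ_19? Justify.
x ∈ ℤ_19^× (unit); v_19(x) = 0

ℤ_19 = {x ∈ ℚ_19 : v_19(x) ≥ 0} and ℤ_19^× = {x ∈ ℤ_19 : v_19(x) = 0}. Here v_19(23) = v_19(num) − v_19(den) = 0; compare against these criteria.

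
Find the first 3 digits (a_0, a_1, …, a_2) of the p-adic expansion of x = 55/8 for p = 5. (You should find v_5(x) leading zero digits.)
(a_0, …, a_2) = (0, 2, 3)

v_5(55/8) = 1, so a_0 = ... = a_0 = 0. Factor out: x = 5^1 · u with u = 11/8 a unit in ℤ_5. Expand u iteratively via a_{v+i} = u_i mod 5, u_{i+1} = (u_i − a_{v+i})/5:
  u_0 = 11/8;  a_1 = 2;  u_1 = (u_0 − 2)/5 = -1/8
  u_1 = -1/8;  a_2 = 3;  u_2 = (u_1 − 3)/5 = -5/8
Digits: (0, 2, 3).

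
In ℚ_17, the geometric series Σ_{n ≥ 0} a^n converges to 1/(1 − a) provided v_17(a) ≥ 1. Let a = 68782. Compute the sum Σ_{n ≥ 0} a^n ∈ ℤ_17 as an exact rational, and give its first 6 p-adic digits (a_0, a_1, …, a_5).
Σ a^n = 1/(1 − a) = -1/68781;  first 6 digits = (1, 0, 0, 14, 0, 0)

v_17(a) = 3 ≥ 1, so the series converges in ℤ_17 to 1/(1 − a) = 1/(1 − 68782) = -1/68781. Expand this rational in ℤ_17: compute digits iteratively via d_i = x_i mod 17, x_{i+1} = (x_i − d_i)/17. The first 6 digits are (1, 0, 0, 14, 0, 0).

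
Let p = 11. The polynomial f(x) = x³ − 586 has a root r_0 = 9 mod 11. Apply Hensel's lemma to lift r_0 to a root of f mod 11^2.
r_1 = 108 (mod 121)

Hensel: r_{i+1} = r_i − f(r_i)/f′(r_i) mod 11^{i+2}, where f′(x) = 3x². Iterate:
  r_0 = 9 (mod 11)
  r_1 = 108 (mod 121)
Final: r = 108 with f(r) ≡ 0 mod 11^2.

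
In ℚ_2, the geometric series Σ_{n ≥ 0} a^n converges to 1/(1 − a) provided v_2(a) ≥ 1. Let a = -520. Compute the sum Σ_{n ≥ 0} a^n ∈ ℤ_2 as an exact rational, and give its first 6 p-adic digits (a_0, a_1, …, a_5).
Σ a^n = 1/(1 − a) = 1/521;  first 6 digits = (1, 0, 0, 1, 1, 1)

v_2(a) = 3 ≥ 1, so the series converges in ℤ_2 to 1/(1 − a) = 1/(1 − (-520)) = 1/521. Expand this rational in ℤ_2: compute digits iteratively via d_i = x_i mod 2, x_{i+1} = (x_i − d_i)/2. The first 6 digits are (1, 0, 0, 1, 1, 1).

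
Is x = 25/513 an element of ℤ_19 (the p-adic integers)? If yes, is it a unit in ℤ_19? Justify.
x ∉ ℤ_19 (v_19(x) = -1 < 0)

ℤ_19 = {x ∈ ℚ_19 : v_19(x) ≥ 0} and ℤ_19^× = {x ∈ ℤ_19 : v_19(x) = 0}. Here v_19(25/513) = v_19(num) − v_19(den) = -1; compare against these criteria.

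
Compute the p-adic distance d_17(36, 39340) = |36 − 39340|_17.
d_17(36, 39340) = 1/4913

Step 1 — x − y = 36 − 39340 = -39304. Step 2 — v_17(-39304) = 3 (factor: -39304 = −(17^3 · 8); the sign does not affect v_p). Step 3 — |x − y|_17 = 17^{-3} = 1/4913.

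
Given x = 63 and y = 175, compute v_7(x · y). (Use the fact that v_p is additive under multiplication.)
v_7(11025) = 2

v_p(x) = 1 (factor: 63 = 7^1 · 9); v_p(y) = 1 (factor: 175 = 7^1 · 25). Additivity: v_p(xy) = v_p(x) + v_p(y) = 1 + 1 = 2. (Direct check: xy = 11025 = 7^2 · (225).)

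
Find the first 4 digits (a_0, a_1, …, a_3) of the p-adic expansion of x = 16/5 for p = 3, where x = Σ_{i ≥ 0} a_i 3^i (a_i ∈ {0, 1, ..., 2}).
(a_0, …, a_3) = (2, 1, 1, 2)

v_3(16/5) = 0 (numerator and denominator both coprime to 3), so x ∈ ℤ_3^×. Compute digits iteratively via a_i = x_i mod 3, x_{i+1} = (x_i − a_i)/3, with x_0 = x:
  x_0 = 16/5;  a_0 = 2;  x_1 = (x_0 − 2)/3 = 2/5
  x_1 = 2/5;  a_1 = 1;  x_2 = (x_1 − 1)/3 = -1/5
  x_2 = -1/5;  a_2 = 1;  x_3 = (x_2 − 1)/3 = -2/5
  x_3 = -2/5;  a_3 = 2;  x_4 = (x_3 − 2)/3 = -4/5
Digits: (2, 1, 1, 2).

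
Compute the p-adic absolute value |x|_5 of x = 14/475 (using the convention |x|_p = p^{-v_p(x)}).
|14/475|_5 = 25

Step 1 — compute v_5(x) by factoring powers of 5 out of the numerator and denominator: v_5(14/475) = -2. Step 2 — apply |x|_p = p^{-v_p(x)} = 5^{2} = 25.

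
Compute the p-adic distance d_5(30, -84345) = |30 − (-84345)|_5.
d_5(30, -84345) = 1/3125

Step 1 — x − y = 30 − (-84345) = 84375. Step 2 — v_5(84375) = 5 (factor: 84375 = (5^5 · 27); the sign does not affect v_p). Step 3 — |x − y|_5 = 5^{-5} = 1/3125.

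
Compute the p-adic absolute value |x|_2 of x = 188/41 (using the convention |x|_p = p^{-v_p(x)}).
|188/41|_2 = 1/4

Step 1 — compute v_2(x) by factoring powers of 2 out of the numerator and denominator: v_2(188/41) = 2. Step 2 — apply |x|_p = p^{-v_p(x)} = 2^{-2} = 1/4.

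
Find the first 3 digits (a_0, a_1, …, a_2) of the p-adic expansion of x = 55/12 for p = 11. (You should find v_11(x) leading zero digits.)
(a_0, …, a_2) = (0, 5, 6)

v_11(55/12) = 1, so a_0 = ... = a_0 = 0. Factor out: x = 11^1 · u with u = 5/12 a unit in ℤ_11. Expand u iteratively via a_{v+i} = u_i mod 11, u_{i+1} = (u_i − a_{v+i})/11:
  u_0 = 5/12;  a_1 = 5;  u_1 = (u_0 − 5)/11 = -5/12
  u_1 = -5/12;  a_2 = 6;  u_2 = (u_1 − 6)/11 = -7/12
Digits: (0, 5, 6).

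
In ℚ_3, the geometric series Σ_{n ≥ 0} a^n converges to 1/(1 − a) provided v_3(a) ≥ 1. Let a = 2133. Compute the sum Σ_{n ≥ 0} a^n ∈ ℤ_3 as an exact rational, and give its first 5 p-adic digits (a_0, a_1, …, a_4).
Σ a^n = 1/(1 − a) = -1/2132;  first 5 digits = (1, 0, 0, 1, 2)

v_3(a) = 3 ≥ 1, so the series converges in ℤ_3 to 1/(1 − a) = 1/(1 − 2133) = -1/2132. Expand this rational in ℤ_3: compute digits iteratively via d_i = x_i mod 3, x_{i+1} = (x_i − d_i)/3. The first 5 digits are (1, 0, 0, 1, 2).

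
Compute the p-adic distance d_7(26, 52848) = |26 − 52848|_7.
d_7(26, 52848) = 1/2401

Step 1 — x − y = 26 − 52848 = -52822. Step 2 — v_7(-52822) = 4 (factor: -52822 = −(7^4 · 22); the sign does not affect v_p). Step 3 — |x − y|_7 = 7^{-4} = 1/2401.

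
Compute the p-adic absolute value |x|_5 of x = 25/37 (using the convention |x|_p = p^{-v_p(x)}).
|25/37|_5 = 1/25

Step 1 — compute v_5(x) by factoring powers of 5 out of the numerator and denominator: v_5(25/37) = 2. Step 2 — apply |x|_p = p^{-v_p(x)} = 5^{-2} = 1/25.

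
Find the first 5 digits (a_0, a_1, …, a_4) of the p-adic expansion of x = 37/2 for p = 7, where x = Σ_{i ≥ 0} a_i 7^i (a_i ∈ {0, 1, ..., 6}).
(a_0, …, a_4) = (1, 6, 3, 3, 3)

v_7(37/2) = 0 (numerator and denominator both coprime to 7), so x ∈ ℤ_7^×. Compute digits iteratively via a_i = x_i mod 7, x_{i+1} = (x_i − a_i)/7, with x_0 = x:
  x_0 = 37/2;  a_0 = 1;  x_1 = (x_0 − 1)/7 = 5/2
  x_1 = 5/2;  a_1 = 6;  x_2 = (x_1 − 6)/7 = -1/2
  x_2 = -1/2;  a_2 = 3;  x_3 = (x_2 − 3)/7 = -1/2
  x_3 = -1/2;  a_3 = 3;  x_4 = (x_3 − 3)/7 = -1/2
  x_4 = -1/2;  a_4 = 3;  x_5 = (x_4 − 3)/7 = -1/2
Digits: (1, 6, 3, 3, 3).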